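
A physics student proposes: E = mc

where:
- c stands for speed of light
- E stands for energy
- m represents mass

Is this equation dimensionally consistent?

No

c (speed of light) has dimensions [L T^-1].
E (energy) has dimensions [L^2 M T^-2].
m (mass) has dimensions [M].

Left side: [L^2 M T^-2]
Right side: [L M T^-1]

The two sides have different dimensions, so the equation is NOT dimensionally consistent.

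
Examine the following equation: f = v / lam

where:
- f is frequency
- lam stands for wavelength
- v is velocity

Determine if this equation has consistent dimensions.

Yes

f (frequency) has dimensions [T^-1].
lam (wavelength) has dimensions [L].
v (velocity) has dimensions [L T^-1].

Left side: [T^-1]
Right side: [T^-1]

Both sides have the same dimensions, so the equation is dimensionally consistent.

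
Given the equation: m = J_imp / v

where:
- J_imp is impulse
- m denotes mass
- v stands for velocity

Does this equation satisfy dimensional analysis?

Yes

J_imp (impulse) has dimensions [L M T^-1].
m (mass) has dimensions [M].
v (velocity) has dimensions [L T^-1].

Left side: [M]
Right side: [M]

Both sides have the same dimensions, so the equation is dimensionally consistent.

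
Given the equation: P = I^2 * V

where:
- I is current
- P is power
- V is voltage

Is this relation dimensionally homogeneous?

No

I (current) has dimensions [I].
P (power) has dimensions [L^2 M T^-3].
V (voltage) has dimensions [I^-1 L^2 M T^-3].

Left side: [L^2 M T^-3]
Right side: [I L^2 M T^-3]

The two sides have different dimensions, so the equation is NOT dimensionally consistent.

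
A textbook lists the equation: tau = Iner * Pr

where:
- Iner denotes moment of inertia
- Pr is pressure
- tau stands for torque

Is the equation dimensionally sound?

No

Iner (moment of inertia) has dimensions [L^2 M].
Pr (pressure) has dimensions [L^-1 M T^-2].
tau (torque) has dimensions [L^2 M T^-2].

Left side: [L^2 M T^-2]
Right side: [L M^2 T^-2]

The two sides have different dimensions, so the equation is NOT dimensionally consistent.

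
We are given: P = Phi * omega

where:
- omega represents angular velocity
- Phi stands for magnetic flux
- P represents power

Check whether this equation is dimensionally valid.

No

omega (angular velocity) has dimensions [T^-1].
Phi (magnetic flux) has dimensions [I^-1 L^2 M T^-2].
P (power) has dimensions [L^2 M T^-3].

Left side: [L^2 M T^-3]
Right side: [I^-1 L^2 M T^-3]

The two sides have different dimensions, so the equation is NOT dimensionally consistent.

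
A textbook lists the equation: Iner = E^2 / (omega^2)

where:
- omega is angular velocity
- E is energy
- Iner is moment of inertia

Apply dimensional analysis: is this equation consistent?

No

omega (angular velocity) has dimensions [T^-1].
E (energy) has dimensions [L^2 M T^-2].
Iner (moment of inertia) has dimensions [L^2 M].

Left side: [L^2 M]
Right side: [L^4 M^2 T^-2]

The two sides have different dimensions, so the equation is NOT dimensionally consistent.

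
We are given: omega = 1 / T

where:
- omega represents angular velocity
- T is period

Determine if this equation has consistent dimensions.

Yes

omega (angular velocity) has dimensions [T^-1].
T (period) has dimensions [T].

Left side: [T^-1]
Right side: [T^-1]

Both sides have the same dimensions, so the equation is dimensionally consistent.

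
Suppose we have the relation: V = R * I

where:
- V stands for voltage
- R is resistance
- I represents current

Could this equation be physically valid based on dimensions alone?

Yes

V (voltage) has dimensions [I^-1 L^2 M T^-3].
R (resistance) has dimensions [I^-2 L^2 M T^-3].
I (current) has dimensions [I].

Left side: [I^-1 L^2 M T^-3]
Right side: [I^-1 L^2 M T^-3]

Both sides have the same dimensions, so the equation is dimensionally consistent.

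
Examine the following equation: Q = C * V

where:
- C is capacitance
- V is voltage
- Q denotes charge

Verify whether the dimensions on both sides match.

Yes

C (capacitance) has dimensions [I^2 L^-2 M^-1 T^4].
V (voltage) has dimensions [I^-1 L^2 M T^-3].
Q (charge) has dimensions [I T].

Left side: [I T]
Right side: [I T]

Both sides have the same dimensions, so the equation is dimensionally consistent.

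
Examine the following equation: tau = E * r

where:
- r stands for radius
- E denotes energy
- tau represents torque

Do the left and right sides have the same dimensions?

No

r (radius) has dimensions [L].
E (energy) has dimensions [L^2 M T^-2].
tau (torque) has dimensions [L^2 M T^-2].

Left side: [L^2 M T^-2]
Right side: [L^3 M T^-2]

The two sides have different dimensions, so the equation is NOT dimensionally consistent.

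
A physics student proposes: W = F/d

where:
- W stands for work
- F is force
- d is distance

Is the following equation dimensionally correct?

No

W (work) has dimensions [L^2 M T^-2].
F (force) has dimensions [L M T^-2].
d (distance) has dimensions [L].

Left side: [L^2 M T^-2]
Right side: [M T^-2]

The two sides have different dimensions, so the equation is NOT dimensionally consistent.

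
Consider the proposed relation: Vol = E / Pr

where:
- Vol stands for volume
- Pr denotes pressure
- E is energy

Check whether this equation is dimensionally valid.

Yes

Vol (volume) has dimensions [L^3].
Pr (pressure) has dimensions [L^-1 M T^-2].
E (energy) has dimensions [L^2 M T^-2].

Left side: [L^3]
Right side: [L^3]

Both sides have the same dimensions, so the equation is dimensionally consistent.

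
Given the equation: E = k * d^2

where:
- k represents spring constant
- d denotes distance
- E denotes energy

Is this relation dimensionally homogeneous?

Yes

k (spring constant) has dimensions [M T^-2].
d (distance) has dimensions [L].
E (energy) has dimensions [L^2 M T^-2].

Left side: [L^2 M T^-2]
Right side: [L^2 M T^-2]

Both sides have the same dimensions, so the equation is dimensionally consistent.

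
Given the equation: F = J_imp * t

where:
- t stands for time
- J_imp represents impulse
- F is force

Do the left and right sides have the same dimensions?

No

t (time) has dimensions [T].
J_imp (impulse) has dimensions [L M T^-1].
F (force) has dimensions [L M T^-2].

Left side: [L M T^-2]
Right side: [L M]

The two sides have different dimensions, so the equation is NOT dimensionally consistent.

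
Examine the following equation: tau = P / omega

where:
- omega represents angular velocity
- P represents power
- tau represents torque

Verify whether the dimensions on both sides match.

Yes

omega (angular velocity) has dimensions [T^-1].
P (power) has dimensions [L^2 M T^-3].
tau (torque) has dimensions [L^2 M T^-2].

Left side: [L^2 M T^-2]
Right side: [L^2 M T^-2]

Both sides have the same dimensions, so the equation is dimensionally consistent.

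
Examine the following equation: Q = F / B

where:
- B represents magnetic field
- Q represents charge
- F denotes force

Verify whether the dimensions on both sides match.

No

B (magnetic field) has dimensions [I^-1 M T^-2].
Q (charge) has dimensions [I T].
F (force) has dimensions [L M T^-2].

Left side: [I T]
Right side: [I L]

The two sides have different dimensions, so the equation is NOT dimensionally consistent.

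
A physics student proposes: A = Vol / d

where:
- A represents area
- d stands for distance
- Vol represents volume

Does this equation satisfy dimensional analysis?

Yes

A (area) has dimensions [L^2].
d (distance) has dimensions [L].
Vol (volume) has dimensions [L^3].

Left side: [L^2]
Right side: [L^2]

Both sides have the same dimensions, so the equation is dimensionally consistent.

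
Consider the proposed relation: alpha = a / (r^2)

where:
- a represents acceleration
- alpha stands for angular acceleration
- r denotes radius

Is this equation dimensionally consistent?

No

a (acceleration) has dimensions [L T^-2].
alpha (angular acceleration) has dimensions [T^-2].
r (radius) has dimensions [L].

Left side: [T^-2]
Right side: [L^-1 T^-2]

The two sides have different dimensions, so the equation is NOT dimensionally consistent.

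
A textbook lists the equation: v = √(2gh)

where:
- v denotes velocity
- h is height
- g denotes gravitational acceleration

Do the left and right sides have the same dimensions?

Yes

v (velocity) has dimensions [L T^-1].
h (height) has dimensions [L].
g (gravitational acceleration) has dimensions [L T^-2].

Left side: [L T^-1]
Right side: [L T^-1]

Both sides have the same dimensions, so the equation is dimensionally consistent.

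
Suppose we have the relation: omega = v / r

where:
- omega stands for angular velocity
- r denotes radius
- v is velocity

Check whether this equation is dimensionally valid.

Yes

omega (angular velocity) has dimensions [T^-1].
r (radius) has dimensions [L].
v (velocity) has dimensions [L T^-1].

Left side: [T^-1]
Right side: [T^-1]

Both sides have the same dimensions, so the equation is dimensionally consistent.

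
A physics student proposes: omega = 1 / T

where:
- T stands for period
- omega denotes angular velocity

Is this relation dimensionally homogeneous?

Yes

T (period) has dimensions [T].
omega (angular velocity) has dimensions [T^-1].

Left side: [T^-1]
Right side: [T^-1]

Both sides have the same dimensions, so the equation is dimensionally consistent.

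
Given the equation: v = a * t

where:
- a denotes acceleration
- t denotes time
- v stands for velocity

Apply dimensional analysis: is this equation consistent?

Yes

a (acceleration) has dimensions [L T^-2].
t (time) has dimensions [T].
v (velocity) has dimensions [L T^-1].

Left side: [L T^-1]
Right side: [L T^-1]

Both sides have the same dimensions, so the equation is dimensionally consistent.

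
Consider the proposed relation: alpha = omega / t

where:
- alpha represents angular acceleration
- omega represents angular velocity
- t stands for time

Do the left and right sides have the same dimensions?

Yes

alpha (angular acceleration) has dimensions [T^-2].
omega (angular velocity) has dimensions [T^-1].
t (time) has dimensions [T].

Left side: [T^-2]
Right side: [T^-2]

Both sides have the same dimensions, so the equation is dimensionally consistent.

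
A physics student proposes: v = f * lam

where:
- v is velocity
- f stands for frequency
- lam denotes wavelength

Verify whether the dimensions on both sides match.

Yes

v (velocity) has dimensions [L T^-1].
f (frequency) has dimensions [T^-1].
lam (wavelength) has dimensions [L].

Left side: [L T^-1]
Right side: [L T^-1]

Both sides have the same dimensions, so the equation is dimensionally consistent.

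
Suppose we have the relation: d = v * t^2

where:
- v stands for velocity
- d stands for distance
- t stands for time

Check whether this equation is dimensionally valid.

No

v (velocity) has dimensions [L T^-1].
d (distance) has dimensions [L].
t (time) has dimensions [T].

Left side: [L]
Right side: [L T]

The two sides have different dimensions, so the equation is NOT dimensionally consistent.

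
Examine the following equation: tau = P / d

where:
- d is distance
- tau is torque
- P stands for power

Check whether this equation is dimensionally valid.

No

d (distance) has dimensions [L].
tau (torque) has dimensions [L^2 M T^-2].
P (power) has dimensions [L^2 M T^-3].

Left side: [L^2 M T^-2]
Right side: [L M T^-3]

The two sides have different dimensions, so the equation is NOT dimensionally consistent.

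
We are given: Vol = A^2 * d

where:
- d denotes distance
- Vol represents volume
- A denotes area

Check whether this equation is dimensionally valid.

No

d (distance) has dimensions [L].
Vol (volume) has dimensions [L^3].
A (area) has dimensions [L^2].

Left side: [L^3]
Right side: [L^5]

The two sides have different dimensions, so the equation is NOT dimensionally consistent.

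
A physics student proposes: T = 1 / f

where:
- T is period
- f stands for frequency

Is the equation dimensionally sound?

Yes

T (period) has dimensions [T].
f (frequency) has dimensions [T^-1].

Left side: [T]
Right side: [T]

Both sides have the same dimensions, so the equation is dimensionally consistent.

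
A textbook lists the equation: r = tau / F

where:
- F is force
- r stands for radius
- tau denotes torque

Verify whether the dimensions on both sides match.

Yes

F (force) has dimensions [L M T^-2].
r (radius) has dimensions [L].
tau (torque) has dimensions [L^2 M T^-2].

Left side: [L]
Right side: [L]

Both sides have the same dimensions, so the equation is dimensionally consistent.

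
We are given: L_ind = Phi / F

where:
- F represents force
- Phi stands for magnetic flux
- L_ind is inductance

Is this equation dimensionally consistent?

No

F (force) has dimensions [L M T^-2].
Phi (magnetic flux) has dimensions [I^-1 L^2 M T^-2].
L_ind (inductance) has dimensions [I^-2 L^2 M T^-2].

Left side: [I^-2 L^2 M T^-2]
Right side: [I^-1 L]

The two sides have different dimensions, so the equation is NOT dimensionally consistent.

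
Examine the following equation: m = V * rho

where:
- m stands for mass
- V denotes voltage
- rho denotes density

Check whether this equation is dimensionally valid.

No

m (mass) has dimensions [M].
V (voltage) has dimensions [I^-1 L^2 M T^-3].
rho (density) has dimensions [L^-3 M].

Left side: [M]
Right side: [I^-1 L^-1 M^2 T^-3]

The two sides have different dimensions, so the equation is NOT dimensionally consistent.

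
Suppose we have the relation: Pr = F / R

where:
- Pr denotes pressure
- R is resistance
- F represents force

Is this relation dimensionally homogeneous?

No

Pr (pressure) has dimensions [L^-1 M T^-2].
R (resistance) has dimensions [I^-2 L^2 M T^-3].
F (force) has dimensions [L M T^-2].

Left side: [L^-1 M T^-2]
Right side: [I^2 L^-1 T]

The two sides have different dimensions, so the equation is NOT dimensionally consistent.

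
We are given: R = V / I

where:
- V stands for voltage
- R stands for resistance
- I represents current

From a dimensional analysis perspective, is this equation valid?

Yes

V (voltage) has dimensions [I^-1 L^2 M T^-3].
R (resistance) has dimensions [I^-2 L^2 M T^-3].
I (current) has dimensions [I].

Left side: [I^-2 L^2 M T^-3]
Right side: [I^-2 L^2 M T^-3]

Both sides have the same dimensions, so the equation is dimensionally consistent.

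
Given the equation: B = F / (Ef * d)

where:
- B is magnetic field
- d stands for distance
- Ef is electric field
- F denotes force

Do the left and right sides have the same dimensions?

No

B (magnetic field) has dimensions [I^-1 M T^-2].
d (distance) has dimensions [L].
Ef (electric field) has dimensions [I^-1 L M T^-3].
F (force) has dimensions [L M T^-2].

Left side: [I^-1 M T^-2]
Right side: [I L^-1 T]

The two sides have different dimensions, so the equation is NOT dimensionally consistent.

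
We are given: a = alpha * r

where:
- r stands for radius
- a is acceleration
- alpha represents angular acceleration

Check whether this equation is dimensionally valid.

Yes

r (radius) has dimensions [L].
a (acceleration) has dimensions [L T^-2].
alpha (angular acceleration) has dimensions [T^-2].

Left side: [L T^-2]
Right side: [L T^-2]

Both sides have the same dimensions, so the equation is dimensionally consistent.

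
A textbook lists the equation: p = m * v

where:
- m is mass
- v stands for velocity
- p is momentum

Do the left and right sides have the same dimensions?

Yes

m (mass) has dimensions [M].
v (velocity) has dimensions [L T^-1].
p (momentum) has dimensions [L M T^-1].

Left side: [L M T^-1]
Right side: [L M T^-1]

Both sides have the same dimensions, so the equation is dimensionally consistent.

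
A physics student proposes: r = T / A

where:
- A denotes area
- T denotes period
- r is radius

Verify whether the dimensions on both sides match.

No

A (area) has dimensions [L^2].
T (period) has dimensions [T].
r (radius) has dimensions [L].

Left side: [L]
Right side: [L^-2 T]

The two sides have different dimensions, so the equation is NOT dimensionally consistent.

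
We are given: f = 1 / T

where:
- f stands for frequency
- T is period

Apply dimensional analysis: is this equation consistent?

Yes

f (frequency) has dimensions [T^-1].
T (period) has dimensions [T].

Left side: [T^-1]
Right side: [T^-1]

Both sides have the same dimensions, so the equation is dimensionally consistent.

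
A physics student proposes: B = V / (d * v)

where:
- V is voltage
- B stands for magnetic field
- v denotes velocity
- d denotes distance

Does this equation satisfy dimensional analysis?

Yes

V (voltage) has dimensions [I^-1 L^2 M T^-3].
B (magnetic field) has dimensions [I^-1 M T^-2].
v (velocity) has dimensions [L T^-1].
d (distance) has dimensions [L].

Left side: [I^-1 M T^-2]
Right side: [I^-1 M T^-2]

Both sides have the same dimensions, so the equation is dimensionally consistent.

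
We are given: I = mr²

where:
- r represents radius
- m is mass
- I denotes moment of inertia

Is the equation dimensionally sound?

Yes

r (radius) has dimensions [L].
m (mass) has dimensions [M].
I (moment of inertia) has dimensions [L^2 M].

Left side: [L^2 M]
Right side: [L^2 M]

Both sides have the same dimensions, so the equation is dimensionally consistent.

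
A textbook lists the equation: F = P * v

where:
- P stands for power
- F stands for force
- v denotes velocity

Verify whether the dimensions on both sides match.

No

P (power) has dimensions [L^2 M T^-3].
F (force) has dimensions [L M T^-2].
v (velocity) has dimensions [L T^-1].

Left side: [L M T^-2]
Right side: [L^3 M T^-4]

The two sides have different dimensions, so the equation is NOT dimensionally consistent.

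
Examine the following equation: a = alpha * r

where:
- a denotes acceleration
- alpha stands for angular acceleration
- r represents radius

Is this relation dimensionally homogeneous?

Yes

a (acceleration) has dimensions [L T^-2].
alpha (angular acceleration) has dimensions [T^-2].
r (radius) has dimensions [L].

Left side: [L T^-2]
Right side: [L T^-2]

Both sides have the same dimensions, so the equation is dimensionally consistent.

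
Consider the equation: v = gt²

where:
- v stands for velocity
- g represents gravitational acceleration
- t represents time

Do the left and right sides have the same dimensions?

No

v (velocity) has dimensions [L T^-1].
g (gravitational acceleration) has dimensions [L T^-2].
t (time) has dimensions [T].

Left side: [L T^-1]
Right side: [L]

The two sides have different dimensions, so the equation is NOT dimensionally consistent.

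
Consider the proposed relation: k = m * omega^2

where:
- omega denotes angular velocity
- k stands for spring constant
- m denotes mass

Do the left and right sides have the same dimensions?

Yes

omega (angular velocity) has dimensions [T^-1].
k (spring constant) has dimensions [M T^-2].
m (mass) has dimensions [M].

Left side: [M T^-2]
Right side: [M T^-2]

Both sides have the same dimensions, so the equation is dimensionally consistent.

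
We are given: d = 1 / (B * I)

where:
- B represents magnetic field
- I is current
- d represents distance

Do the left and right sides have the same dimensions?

No

B (magnetic field) has dimensions [I^-1 M T^-2].
I (current) has dimensions [I].
d (distance) has dimensions [L].

Left side: [L]
Right side: [M^-1 T^2]

The two sides have different dimensions, so the equation is NOT dimensionally consistent.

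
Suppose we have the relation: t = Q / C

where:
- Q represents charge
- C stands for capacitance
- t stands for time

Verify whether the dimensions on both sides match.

No

Q (charge) has dimensions [I T].
C (capacitance) has dimensions [I^2 L^-2 M^-1 T^4].
t (time) has dimensions [T].

Left side: [T]
Right side: [I^-1 L^2 M T^-3]

The two sides have different dimensions, so the equation is NOT dimensionally consistent.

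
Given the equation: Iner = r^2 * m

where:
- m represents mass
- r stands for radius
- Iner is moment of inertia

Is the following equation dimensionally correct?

Yes

m (mass) has dimensions [M].
r (radius) has dimensions [L].
Iner (moment of inertia) has dimensions [L^2 M].

Left side: [L^2 M]
Right side: [L^2 M]

Both sides have the same dimensions, so the equation is dimensionally consistent.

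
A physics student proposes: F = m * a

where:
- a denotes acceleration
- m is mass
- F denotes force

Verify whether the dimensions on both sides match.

Yes

a (acceleration) has dimensions [L T^-2].
m (mass) has dimensions [M].
F (force) has dimensions [L M T^-2].

Left side: [L M T^-2]
Right side: [L M T^-2]

Both sides have the same dimensions, so the equation is dimensionally consistent.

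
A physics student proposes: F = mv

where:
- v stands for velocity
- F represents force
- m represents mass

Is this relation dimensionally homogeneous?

No

v (velocity) has dimensions [L T^-1].
F (force) has dimensions [L M T^-2].
m (mass) has dimensions [M].

Left side: [L M T^-2]
Right side: [L M T^-1]

The two sides have different dimensions, so the equation is NOT dimensionally consistent.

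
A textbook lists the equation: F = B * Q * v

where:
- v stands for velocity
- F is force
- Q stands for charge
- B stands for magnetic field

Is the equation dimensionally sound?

Yes

v (velocity) has dimensions [L T^-1].
F (force) has dimensions [L M T^-2].
Q (charge) has dimensions [I T].
B (magnetic field) has dimensions [I^-1 M T^-2].

Left side: [L M T^-2]
Right side: [L M T^-2]

Both sides have the same dimensions, so the equation is dimensionally consistent.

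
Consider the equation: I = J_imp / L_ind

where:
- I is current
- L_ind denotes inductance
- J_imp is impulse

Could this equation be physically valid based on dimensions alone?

No

I (current) has dimensions [I].
L_ind (inductance) has dimensions [I^-2 L^2 M T^-2].
J_imp (impulse) has dimensions [L M T^-1].

Left side: [I]
Right side: [I^2 L^-1 T]

The two sides have different dimensions, so the equation is NOT dimensionally consistent.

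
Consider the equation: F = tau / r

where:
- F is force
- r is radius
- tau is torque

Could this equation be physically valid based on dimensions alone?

Yes

F (force) has dimensions [L M T^-2].
r (radius) has dimensions [L].
tau (torque) has dimensions [L^2 M T^-2].

Left side: [L M T^-2]
Right side: [L M T^-2]

Both sides have the same dimensions, so the equation is dimensionally consistent.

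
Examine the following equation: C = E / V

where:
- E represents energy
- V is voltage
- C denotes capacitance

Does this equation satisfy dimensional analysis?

No

E (energy) has dimensions [L^2 M T^-2].
V (voltage) has dimensions [I^-1 L^2 M T^-3].
C (capacitance) has dimensions [I^2 L^-2 M^-1 T^4].

Left side: [I^2 L^-2 M^-1 T^4]
Right side: [I T]

The two sides have different dimensions, so the equation is NOT dimensionally consistent.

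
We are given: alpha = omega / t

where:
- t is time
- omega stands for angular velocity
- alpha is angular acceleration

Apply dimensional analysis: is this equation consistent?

Yes

t (time) has dimensions [T].
omega (angular velocity) has dimensions [T^-1].
alpha (angular acceleration) has dimensions [T^-2].

Left side: [T^-2]
Right side: [T^-2]

Both sides have the same dimensions, so the equation is dimensionally consistent.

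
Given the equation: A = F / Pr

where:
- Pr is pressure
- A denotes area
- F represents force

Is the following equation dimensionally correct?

Yes

Pr (pressure) has dimensions [L^-1 M T^-2].
A (area) has dimensions [L^2].
F (force) has dimensions [L M T^-2].

Left side: [L^2]
Right side: [L^2]

Both sides have the same dimensions, so the equation is dimensionally consistent.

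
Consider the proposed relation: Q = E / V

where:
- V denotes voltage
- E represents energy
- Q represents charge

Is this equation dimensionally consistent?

Yes

V (voltage) has dimensions [I^-1 L^2 M T^-3].
E (energy) has dimensions [L^2 M T^-2].
Q (charge) has dimensions [I T].

Left side: [I T]
Right side: [I T]

Both sides have the same dimensions, so the equation is dimensionally consistent.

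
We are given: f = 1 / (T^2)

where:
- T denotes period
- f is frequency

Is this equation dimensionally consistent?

No

T (period) has dimensions [T].
f (frequency) has dimensions [T^-1].

Left side: [T^-1]
Right side: [T^-2]

The two sides have different dimensions, so the equation is NOT dimensionally consistent.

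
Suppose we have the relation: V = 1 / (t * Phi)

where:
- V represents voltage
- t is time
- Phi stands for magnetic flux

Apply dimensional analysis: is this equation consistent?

No

V (voltage) has dimensions [I^-1 L^2 M T^-3].
t (time) has dimensions [T].
Phi (magnetic flux) has dimensions [I^-1 L^2 M T^-2].

Left side: [I^-1 L^2 M T^-3]
Right side: [I L^-2 M^-1 T]

The two sides have different dimensions, so the equation is NOT dimensionally consistent.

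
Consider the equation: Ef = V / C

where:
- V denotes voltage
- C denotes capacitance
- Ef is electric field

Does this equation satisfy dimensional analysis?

No

V (voltage) has dimensions [I^-1 L^2 M T^-3].
C (capacitance) has dimensions [I^2 L^-2 M^-1 T^4].
Ef (electric field) has dimensions [I^-1 L M T^-3].

Left side: [I^-1 L M T^-3]
Right side: [I^-3 L^4 M^2 T^-7]

The two sides have different dimensions, so the equation is NOT dimensionally consistent.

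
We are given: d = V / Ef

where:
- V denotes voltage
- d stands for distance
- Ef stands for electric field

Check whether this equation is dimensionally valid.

Yes

V (voltage) has dimensions [I^-1 L^2 M T^-3].
d (distance) has dimensions [L].
Ef (electric field) has dimensions [I^-1 L M T^-3].

Left side: [L]
Right side: [L]

Both sides have the same dimensions, so the equation is dimensionally consistent.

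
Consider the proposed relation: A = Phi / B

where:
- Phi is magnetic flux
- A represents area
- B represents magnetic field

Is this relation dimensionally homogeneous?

Yes

Phi (magnetic flux) has dimensions [I^-1 L^2 M T^-2].
A (area) has dimensions [L^2].
B (magnetic field) has dimensions [I^-1 M T^-2].

Left side: [L^2]
Right side: [L^2]

Both sides have the same dimensions, so the equation is dimensionally consistent.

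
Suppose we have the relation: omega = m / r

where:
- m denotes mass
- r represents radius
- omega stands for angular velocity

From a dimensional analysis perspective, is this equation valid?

No

m (mass) has dimensions [M].
r (radius) has dimensions [L].
omega (angular velocity) has dimensions [T^-1].

Left side: [T^-1]
Right side: [L^-1 M]

The two sides have different dimensions, so the equation is NOT dimensionally consistent.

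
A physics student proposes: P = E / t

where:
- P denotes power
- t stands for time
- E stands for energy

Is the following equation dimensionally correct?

Yes

P (power) has dimensions [L^2 M T^-3].
t (time) has dimensions [T].
E (energy) has dimensions [L^2 M T^-2].

Left side: [L^2 M T^-3]
Right side: [L^2 M T^-3]

Both sides have the same dimensions, so the equation is dimensionally consistent.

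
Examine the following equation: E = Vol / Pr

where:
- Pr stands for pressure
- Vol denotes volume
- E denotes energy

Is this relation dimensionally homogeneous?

No

Pr (pressure) has dimensions [L^-1 M T^-2].
Vol (volume) has dimensions [L^3].
E (energy) has dimensions [L^2 M T^-2].

Left side: [L^2 M T^-2]
Right side: [L^4 M^-1 T^2]

The two sides have different dimensions, so the equation is NOT dimensionally consistent.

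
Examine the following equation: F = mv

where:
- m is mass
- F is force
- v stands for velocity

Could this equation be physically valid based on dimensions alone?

No

m (mass) has dimensions [M].
F (force) has dimensions [L M T^-2].
v (velocity) has dimensions [L T^-1].

Left side: [L M T^-2]
Right side: [L M T^-1]

The two sides have different dimensions, so the equation is NOT dimensionally consistent.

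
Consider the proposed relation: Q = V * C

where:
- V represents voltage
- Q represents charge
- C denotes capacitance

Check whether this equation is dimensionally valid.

Yes

V (voltage) has dimensions [I^-1 L^2 M T^-3].
Q (charge) has dimensions [I T].
C (capacitance) has dimensions [I^2 L^-2 M^-1 T^4].

Left side: [I T]
Right side: [I T]

Both sides have the same dimensions, so the equation is dimensionally consistent.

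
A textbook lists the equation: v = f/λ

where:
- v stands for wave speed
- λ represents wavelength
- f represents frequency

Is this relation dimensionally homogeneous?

No

v (wave speed) has dimensions [L T^-1].
λ (wavelength) has dimensions [L].
f (frequency) has dimensions [T^-1].

Left side: [L T^-1]
Right side: [L^-1 T^-1]

The two sides have different dimensions, so the equation is NOT dimensionally consistent.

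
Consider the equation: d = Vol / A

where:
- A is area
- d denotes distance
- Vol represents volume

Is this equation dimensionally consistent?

Yes

A (area) has dimensions [L^2].
d (distance) has dimensions [L].
Vol (volume) has dimensions [L^3].

Left side: [L]
Right side: [L]

Both sides have the same dimensions, so the equation is dimensionally consistent.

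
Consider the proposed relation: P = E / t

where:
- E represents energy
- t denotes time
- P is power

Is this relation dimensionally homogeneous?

Yes

E (energy) has dimensions [L^2 M T^-2].
t (time) has dimensions [T].
P (power) has dimensions [L^2 M T^-3].

Left side: [L^2 M T^-3]
Right side: [L^2 M T^-3]

Both sides have the same dimensions, so the equation is dimensionally consistent.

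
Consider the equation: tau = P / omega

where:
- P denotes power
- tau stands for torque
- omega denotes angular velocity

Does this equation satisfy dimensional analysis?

Yes

P (power) has dimensions [L^2 M T^-3].
tau (torque) has dimensions [L^2 M T^-2].
omega (angular velocity) has dimensions [T^-1].

Left side: [L^2 M T^-2]
Right side: [L^2 M T^-2]

Both sides have the same dimensions, so the equation is dimensionally consistent.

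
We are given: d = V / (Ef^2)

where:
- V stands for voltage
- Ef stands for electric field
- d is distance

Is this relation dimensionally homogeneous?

No

V (voltage) has dimensions [I^-1 L^2 M T^-3].
Ef (electric field) has dimensions [I^-1 L M T^-3].
d (distance) has dimensions [L].

Left side: [L]
Right side: [I M^-1 T^3]

The two sides have different dimensions, so the equation is NOT dimensionally consistent.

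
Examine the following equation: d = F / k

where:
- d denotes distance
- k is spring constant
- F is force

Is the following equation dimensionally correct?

Yes

d (distance) has dimensions [L].
k (spring constant) has dimensions [M T^-2].
F (force) has dimensions [L M T^-2].

Left side: [L]
Right side: [L]

Both sides have the same dimensions, so the equation is dimensionally consistent.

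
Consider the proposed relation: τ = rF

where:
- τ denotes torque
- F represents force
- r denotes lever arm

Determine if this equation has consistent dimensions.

Yes

τ (torque) has dimensions [L^2 M T^-2].
F (force) has dimensions [L M T^-2].
r (lever arm) has dimensions [L].

Left side: [L^2 M T^-2]
Right side: [L^2 M T^-2]

Both sides have the same dimensions, so the equation is dimensionally consistent.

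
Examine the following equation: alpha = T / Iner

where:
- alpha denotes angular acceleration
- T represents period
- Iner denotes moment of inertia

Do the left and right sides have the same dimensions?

No

alpha (angular acceleration) has dimensions [T^-2].
T (period) has dimensions [T].
Iner (moment of inertia) has dimensions [L^2 M].

Left side: [T^-2]
Right side: [L^-2 M^-1 T]

The two sides have different dimensions, so the equation is NOT dimensionally consistent.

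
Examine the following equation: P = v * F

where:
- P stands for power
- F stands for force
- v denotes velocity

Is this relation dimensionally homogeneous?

Yes

P (power) has dimensions [L^2 M T^-3].
F (force) has dimensions [L M T^-2].
v (velocity) has dimensions [L T^-1].

Left side: [L^2 M T^-3]
Right side: [L^2 M T^-3]

Both sides have the same dimensions, so the equation is dimensionally consistent.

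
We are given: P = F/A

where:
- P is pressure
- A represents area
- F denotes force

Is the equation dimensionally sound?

Yes

P (pressure) has dimensions [L^-1 M T^-2].
A (area) has dimensions [L^2].
F (force) has dimensions [L M T^-2].

Left side: [L^-1 M T^-2]
Right side: [L^-1 M T^-2]

Both sides have the same dimensions, so the equation is dimensionally consistent.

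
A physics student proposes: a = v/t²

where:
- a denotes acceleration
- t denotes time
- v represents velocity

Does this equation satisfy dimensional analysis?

No

a (acceleration) has dimensions [L T^-2].
t (time) has dimensions [T].
v (velocity) has dimensions [L T^-1].

Left side: [L T^-2]
Right side: [L T^-3]

The two sides have different dimensions, so the equation is NOT dimensionally consistent.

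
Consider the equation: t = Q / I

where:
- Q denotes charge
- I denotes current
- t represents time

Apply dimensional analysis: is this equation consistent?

Yes

Q (charge) has dimensions [I T].
I (current) has dimensions [I].
t (time) has dimensions [T].

Left side: [T]
Right side: [T]

Both sides have the same dimensions, so the equation is dimensionally consistent.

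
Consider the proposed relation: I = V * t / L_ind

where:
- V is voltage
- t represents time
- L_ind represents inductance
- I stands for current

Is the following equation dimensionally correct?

Yes

V (voltage) has dimensions [I^-1 L^2 M T^-3].
t (time) has dimensions [T].
L_ind (inductance) has dimensions [I^-2 L^2 M T^-2].
I (current) has dimensions [I].

Left side: [I]
Right side: [I]

Both sides have the same dimensions, so the equation is dimensionally consistent.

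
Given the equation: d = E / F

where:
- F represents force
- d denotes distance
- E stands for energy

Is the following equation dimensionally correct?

Yes

F (force) has dimensions [L M T^-2].
d (distance) has dimensions [L].
E (energy) has dimensions [L^2 M T^-2].

Left side: [L]
Right side: [L]

Both sides have the same dimensions, so the equation is dimensionally consistent.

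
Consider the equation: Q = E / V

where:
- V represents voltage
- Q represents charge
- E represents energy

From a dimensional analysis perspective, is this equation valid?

Yes

V (voltage) has dimensions [I^-1 L^2 M T^-3].
Q (charge) has dimensions [I T].
E (energy) has dimensions [L^2 M T^-2].

Left side: [I T]
Right side: [I T]

Both sides have the same dimensions, so the equation is dimensionally consistent.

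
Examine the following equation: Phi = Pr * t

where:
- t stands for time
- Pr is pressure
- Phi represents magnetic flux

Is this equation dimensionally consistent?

No

t (time) has dimensions [T].
Pr (pressure) has dimensions [L^-1 M T^-2].
Phi (magnetic flux) has dimensions [I^-1 L^2 M T^-2].

Left side: [I^-1 L^2 M T^-2]
Right side: [L^-1 M T^-1]

The two sides have different dimensions, so the equation is NOT dimensionally consistent.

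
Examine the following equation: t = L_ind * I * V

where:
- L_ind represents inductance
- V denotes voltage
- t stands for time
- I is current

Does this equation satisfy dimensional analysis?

No

L_ind (inductance) has dimensions [I^-2 L^2 M T^-2].
V (voltage) has dimensions [I^-1 L^2 M T^-3].
t (time) has dimensions [T].
I (current) has dimensions [I].

Left side: [T]
Right side: [I^-2 L^4 M^2 T^-5]

The two sides have different dimensions, so the equation is NOT dimensionally consistent.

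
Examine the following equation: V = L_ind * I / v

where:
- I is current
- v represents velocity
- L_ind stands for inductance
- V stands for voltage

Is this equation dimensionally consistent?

No

I (current) has dimensions [I].
v (velocity) has dimensions [L T^-1].
L_ind (inductance) has dimensions [I^-2 L^2 M T^-2].
V (voltage) has dimensions [I^-1 L^2 M T^-3].

Left side: [I^-1 L^2 M T^-3]
Right side: [I^-1 L M T^-1]

The two sides have different dimensions, so the equation is NOT dimensionally consistent.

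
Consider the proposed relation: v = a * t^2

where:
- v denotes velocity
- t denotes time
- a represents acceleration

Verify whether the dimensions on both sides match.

No

v (velocity) has dimensions [L T^-1].
t (time) has dimensions [T].
a (acceleration) has dimensions [L T^-2].

Left side: [L T^-1]
Right side: [L]

The two sides have different dimensions, so the equation is NOT dimensionally consistent.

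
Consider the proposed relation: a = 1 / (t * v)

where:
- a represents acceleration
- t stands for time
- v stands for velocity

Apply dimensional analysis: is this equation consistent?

No

a (acceleration) has dimensions [L T^-2].
t (time) has dimensions [T].
v (velocity) has dimensions [L T^-1].

Left side: [L T^-2]
Right side: [L^-1]

The two sides have different dimensions, so the equation is NOT dimensionally consistent.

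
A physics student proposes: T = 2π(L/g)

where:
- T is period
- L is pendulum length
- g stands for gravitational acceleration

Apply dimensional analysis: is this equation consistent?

No

T (period) has dimensions [T].
L (pendulum length) has dimensions [L].
g (gravitational acceleration) has dimensions [L T^-2].

Left side: [T]
Right side: [T^2]

The two sides have different dimensions, so the equation is NOT dimensionally consistent.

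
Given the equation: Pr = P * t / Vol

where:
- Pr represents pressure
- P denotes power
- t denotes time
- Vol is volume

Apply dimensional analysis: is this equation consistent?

Yes

Pr (pressure) has dimensions [L^-1 M T^-2].
P (power) has dimensions [L^2 M T^-3].
t (time) has dimensions [T].
Vol (volume) has dimensions [L^3].

Left side: [L^-1 M T^-2]
Right side: [L^-1 M T^-2]

Both sides have the same dimensions, so the equation is dimensionally consistent.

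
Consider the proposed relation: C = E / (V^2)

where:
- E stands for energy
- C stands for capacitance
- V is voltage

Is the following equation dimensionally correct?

Yes

E (energy) has dimensions [L^2 M T^-2].
C (capacitance) has dimensions [I^2 L^-2 M^-1 T^4].
V (voltage) has dimensions [I^-1 L^2 M T^-3].

Left side: [I^2 L^-2 M^-1 T^4]
Right side: [I^2 L^-2 M^-1 T^4]

Both sides have the same dimensions, so the equation is dimensionally consistent.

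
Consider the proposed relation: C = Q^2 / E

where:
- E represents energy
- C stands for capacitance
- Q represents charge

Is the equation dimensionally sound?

Yes

E (energy) has dimensions [L^2 M T^-2].
C (capacitance) has dimensions [I^2 L^-2 M^-1 T^4].
Q (charge) has dimensions [I T].

Left side: [I^2 L^-2 M^-1 T^4]
Right side: [I^2 L^-2 M^-1 T^4]

Both sides have the same dimensions, so the equation is dimensionally consistent.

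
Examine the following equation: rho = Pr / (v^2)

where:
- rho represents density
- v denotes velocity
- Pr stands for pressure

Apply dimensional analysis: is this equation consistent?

Yes

rho (density) has dimensions [L^-3 M].
v (velocity) has dimensions [L T^-1].
Pr (pressure) has dimensions [L^-1 M T^-2].

Left side: [L^-3 M]
Right side: [L^-3 M]

Both sides have the same dimensions, so the equation is dimensionally consistent.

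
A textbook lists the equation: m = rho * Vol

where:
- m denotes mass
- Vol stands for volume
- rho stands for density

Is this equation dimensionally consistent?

Yes

m (mass) has dimensions [M].
Vol (volume) has dimensions [L^3].
rho (density) has dimensions [L^-3 M].

Left side: [M]
Right side: [M]

Both sides have the same dimensions, so the equation is dimensionally consistent.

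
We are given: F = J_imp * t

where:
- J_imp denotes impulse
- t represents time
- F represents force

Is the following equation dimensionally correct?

No

J_imp (impulse) has dimensions [L M T^-1].
t (time) has dimensions [T].
F (force) has dimensions [L M T^-2].

Left side: [L M T^-2]
Right side: [L M]

The two sides have different dimensions, so the equation is NOT dimensionally consistent.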